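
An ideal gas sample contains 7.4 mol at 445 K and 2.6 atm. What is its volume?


PV = nRT  (R = 0.08206 L·atm/(mol·K))
V = nRT/P = 7.4×0.08206×445/2.6
= 103.932 L

103.932 L


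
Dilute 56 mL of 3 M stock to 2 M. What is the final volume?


C1V1 = C2V2
3 × 56 = 2 × V2
V2 = 168/2 = 84.0 mL

84.0 mL


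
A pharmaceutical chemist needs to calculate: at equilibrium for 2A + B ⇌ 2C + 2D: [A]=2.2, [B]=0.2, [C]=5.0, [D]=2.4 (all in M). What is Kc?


Kc = [C]^2[D]^2/([A]^2[B])
= (5.0^2 × 2.4^2)/(2.2^2 × 0.2^1)
= 144/0.968
= 148.8

148.8


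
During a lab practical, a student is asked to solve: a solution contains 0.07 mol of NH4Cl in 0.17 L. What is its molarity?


M = n/V = 0.07/0.17 = 0.412 mol/L

0.412 M


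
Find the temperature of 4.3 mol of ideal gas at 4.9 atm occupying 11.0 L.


PV = nRT  (R = 0.08206 L·atm/(mol·K))
T = PV/(nR) = 4.9×11.0/(4.3×0.08206)
= 53.90/0.352858
= 152.75 K

152.75 K


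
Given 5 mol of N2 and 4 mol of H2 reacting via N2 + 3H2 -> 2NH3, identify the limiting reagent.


Mole ratio available / coefficient:
  N2: 5/1 = 5.000
  H2: 4/3 = 1.333
Smaller ratio is limiting.

H2


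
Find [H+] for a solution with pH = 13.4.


[H+] = 10^(-pH) = 10^(-13.4)
= 3.98×10^-14 M

3.98×10^-14 M


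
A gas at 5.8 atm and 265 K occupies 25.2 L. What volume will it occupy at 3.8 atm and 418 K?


P1V1/T1 = P2V2/T2
V2 = P1V1T2/(T1P2)
= 5.8×25.2×418/(265×3.8)
= 60.67 L

60.67 L


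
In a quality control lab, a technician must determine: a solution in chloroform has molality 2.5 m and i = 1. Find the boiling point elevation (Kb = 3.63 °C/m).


ΔTb = Kb × m × i
= 3.63 × 2.5 × 1
= 9.075 °C

9.075 °C


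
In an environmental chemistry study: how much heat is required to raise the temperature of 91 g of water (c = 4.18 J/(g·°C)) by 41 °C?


q = mcΔT = 91 × 4.18 × 41
= 15595.58 J

15595.58 J


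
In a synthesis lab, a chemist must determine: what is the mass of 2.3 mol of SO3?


M(SO3) = 80.07 g/mol
mass = n × M = 2.3 × 80.07 = 184.16 g

184.16 g


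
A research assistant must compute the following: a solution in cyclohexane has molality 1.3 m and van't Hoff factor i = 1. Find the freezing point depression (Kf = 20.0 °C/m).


ΔTf = Kf × m × i
= 20.0 × 1.3 × 1
= 26.0 °C

26.0 °C


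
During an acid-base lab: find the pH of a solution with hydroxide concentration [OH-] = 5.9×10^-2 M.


pOH = -log10([OH-]) = -log10(5.9×10^-2)
= 2 - log10(5.9) = 1.23
pH = 14 - pOH = 14 - 1.23 = 12.77

12.77


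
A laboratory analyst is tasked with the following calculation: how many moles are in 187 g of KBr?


M(KBr) = 119.0 g/mol
n = mass/M = 187/119.0 = 1.5714 mol

1.5714 mol


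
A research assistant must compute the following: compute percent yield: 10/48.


% yield = actual/theoretical × 100
= 10/48 × 100
= 20.83%

20.83%


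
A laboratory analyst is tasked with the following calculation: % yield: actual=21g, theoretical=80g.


% yield = actual/theoretical × 100
= 21/80 × 100
= 26.25%

26.25%


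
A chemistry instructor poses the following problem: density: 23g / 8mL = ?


ρ = mass/volume
= 23/8
= 2.875 g/mL

2.875 g/mL


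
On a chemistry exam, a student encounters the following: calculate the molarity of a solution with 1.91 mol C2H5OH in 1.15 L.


M = n/V = 1.91/1.15 = 1.661 mol/L

1.661 M


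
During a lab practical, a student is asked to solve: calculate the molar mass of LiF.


M(LiF) = 1×6.94 + 1×19.0
= 6.94 + 19.0
= 25.94 g/mol

25.94 g/mol


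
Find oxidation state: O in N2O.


O is usually -2
Oxidation number: -2

-2


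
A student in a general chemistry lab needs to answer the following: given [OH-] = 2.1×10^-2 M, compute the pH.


pOH = -log10([OH-]) = -log10(2.1×10^-2)
= 2 - log10(2.1) = 1.68
pH = 14 - pOH = 14 - 1.68 = 12.32

12.32


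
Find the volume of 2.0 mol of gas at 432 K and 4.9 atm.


PV = nRT  (R = 0.08206 L·atm/(mol·K))
V = nRT/P = 2.0×0.08206×432/4.9
= 14.469 L

14.469 L


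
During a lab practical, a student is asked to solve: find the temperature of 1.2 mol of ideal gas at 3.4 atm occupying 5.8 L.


PV = nRT  (R = 0.08206 L·atm/(mol·K))
T = PV/(nR) = 3.4×5.8/(1.2×0.08206)
= 19.72/0.098472
= 200.26 K

200.26 K


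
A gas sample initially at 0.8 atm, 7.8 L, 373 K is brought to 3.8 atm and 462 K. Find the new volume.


P1V1/T1 = P2V2/T2
V2 = P1V1T2/(T1P2)
= 0.8×7.8×462/(373×3.8)
= 2.034 L

2.034 L


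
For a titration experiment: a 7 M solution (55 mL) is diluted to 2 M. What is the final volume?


C1V1 = C2V2
7 × 55 = 2 × V2
V2 = 385/2 = 192.5 mL

192.5 mL


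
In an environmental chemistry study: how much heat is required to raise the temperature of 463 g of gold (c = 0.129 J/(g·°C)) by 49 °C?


q = mcΔT = 463 × 0.129 × 49
= 2926.62 J

2926.62 J


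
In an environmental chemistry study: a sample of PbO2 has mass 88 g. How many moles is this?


M(PbO2) = 239.2 g/mol
n = mass/M = 88/239.2 = 0.3679 mol

0.3679 mol


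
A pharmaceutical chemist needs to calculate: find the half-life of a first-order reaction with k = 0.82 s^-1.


t½ = ln2/k = 0.693147/(0.82 s^-1)
= 0.8453 s

0.8453 s


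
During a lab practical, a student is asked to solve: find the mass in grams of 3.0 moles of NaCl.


M(NaCl) = 58.44 g/mol
mass = n × M = 3.0 × 58.44 = 175.32 g

175.32 g


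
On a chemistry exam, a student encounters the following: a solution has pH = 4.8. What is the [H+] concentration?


[H+] = 10^(-pH) = 10^(-4.8)
= 1.58×10^-5 M

1.58×10^-5 M


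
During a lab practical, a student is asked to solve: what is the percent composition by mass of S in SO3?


M(SO3) = 1×32.07 + 3×16.0 = 80.07 g/mol
Mass of S = 1 × 32.07 = 32.07 g/mol
% S = 32.07/80.07 × 100 = 40.05%

40.05%


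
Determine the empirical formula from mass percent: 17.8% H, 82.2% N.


Assume 100 g sample. Moles of each element:
  H: 17.8/1.008 = 17.659 mol
  N: 82.2/14.01 = 5.867 mol
Divide by smallest (5.867):
  H: 17.659/5.867 = 3.01
  N: 5.867/5.867 = 1.0
Empirical formula: NH3

NH3


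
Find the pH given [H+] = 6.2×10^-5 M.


pH = -log10([H+]) = -log10(6.2×10^-5)
= 5 - log10(6.2)
= 5 - 0.79
= 4.21

4.21


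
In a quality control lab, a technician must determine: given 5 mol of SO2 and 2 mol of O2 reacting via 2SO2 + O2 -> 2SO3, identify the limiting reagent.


Mole ratio available / coefficient:
  SO2: 5/2 = 2.500
  O2: 2/1 = 2.000
Smaller ratio is limiting.

O2


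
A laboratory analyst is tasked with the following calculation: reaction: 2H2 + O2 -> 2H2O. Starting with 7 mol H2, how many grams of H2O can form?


Mole ratio H2O:H2 = 2:2
n(H2O) = 7 × 2/2 = 7.000 mol
mass = 7.000 × 18.02 = 126.14 g

126.14 g


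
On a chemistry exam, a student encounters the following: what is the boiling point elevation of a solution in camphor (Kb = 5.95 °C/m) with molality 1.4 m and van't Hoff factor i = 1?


ΔTb = Kb × m × i
= 5.95 × 1.4 × 1
= 8.33 °C

8.33 °C


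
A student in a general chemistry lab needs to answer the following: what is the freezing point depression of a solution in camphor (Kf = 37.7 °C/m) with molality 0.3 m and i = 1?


ΔTf = Kf × m × i
= 37.7 × 0.3 × 1
= 11.31 °C

11.31 °C


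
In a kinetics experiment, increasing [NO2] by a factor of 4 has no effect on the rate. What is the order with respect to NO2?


rate ∝ [NO2]^n
rate ∝ [NO2]^0
Order in NO2: 0

0


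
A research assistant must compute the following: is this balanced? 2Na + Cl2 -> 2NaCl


Equation: 2Na + Cl2 -> 2NaCl
Check atoms: Cl: 2=2, Na: 2=2
Balanced

Yes, balanced


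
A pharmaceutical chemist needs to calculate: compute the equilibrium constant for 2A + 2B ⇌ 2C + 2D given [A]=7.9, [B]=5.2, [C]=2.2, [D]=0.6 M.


Kc = [C]^2[D]^2/([A]^2[B]^2)
= (2.2^2 × 0.6^2)/(7.9^2 × 5.2^2)
= 1.7424/1687.5664
= 0.001032

0.001032


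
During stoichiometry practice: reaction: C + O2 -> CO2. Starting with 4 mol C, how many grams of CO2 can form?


Mole ratio CO2:C = 1:1
n(CO2) = 4 × 1/1 = 4.000 mol
mass = 4.000 × 44.01 = 176.04 g

176.04 g


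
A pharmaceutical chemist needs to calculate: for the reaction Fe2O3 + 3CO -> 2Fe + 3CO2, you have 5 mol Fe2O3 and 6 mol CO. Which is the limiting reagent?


Mole ratio available / coefficient:
  Fe2O3: 5/1 = 5.000
  CO: 6/3 = 2.000
Smaller ratio is limiting.

CO


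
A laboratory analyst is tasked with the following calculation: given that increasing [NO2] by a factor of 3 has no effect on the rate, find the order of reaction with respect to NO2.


rate ∝ [NO2]^n
rate ∝ [NO2]^0
Order in NO2: 0

0


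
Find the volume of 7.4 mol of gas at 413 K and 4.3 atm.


PV = nRT  (R = 0.08206 L·atm/(mol·K))
V = nRT/P = 7.4×0.08206×413/4.3
= 58.324 L

58.324 L


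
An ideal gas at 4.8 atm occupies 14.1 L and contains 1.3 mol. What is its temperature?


PV = nRT  (R = 0.08206 L·atm/(mol·K))
T = PV/(nR) = 4.8×14.1/(1.3×0.08206)
= 67.68/0.106678
= 634.43 K

634.43 K


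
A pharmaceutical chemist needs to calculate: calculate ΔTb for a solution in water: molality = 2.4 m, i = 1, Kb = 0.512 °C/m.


ΔTb = Kb × m × i
= 0.512 × 2.4 × 1
= 1.2288 °C

1.2288 °C


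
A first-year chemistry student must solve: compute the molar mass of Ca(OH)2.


M(Ca(OH)2) = 1×40.08 + 2×16.0 + 2×1.008
= 40.08 + 32.0 + 2.02
= 74.1 g/mol

74.1 g/mol


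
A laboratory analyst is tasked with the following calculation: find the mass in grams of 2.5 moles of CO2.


M(CO2) = 44.01 g/mol
mass = n × M = 2.5 × 44.01 = 110.03 g

110.03 g


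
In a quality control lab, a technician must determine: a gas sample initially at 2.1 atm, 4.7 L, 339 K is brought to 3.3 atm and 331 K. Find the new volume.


P1V1/T1 = P2V2/T2
V2 = P1V1T2/(T1P2)
= 2.1×4.7×331/(339×3.3)
= 2.92 L

2.92 L


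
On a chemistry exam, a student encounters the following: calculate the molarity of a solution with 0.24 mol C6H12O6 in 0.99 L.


M = n/V = 0.24/0.99 = 0.242 mol/L

0.242 M


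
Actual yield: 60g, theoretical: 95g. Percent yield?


% yield = actual/theoretical × 100
= 60/95 × 100
= 63.16%

63.16%


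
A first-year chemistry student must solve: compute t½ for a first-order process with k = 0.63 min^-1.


t½ = ln2/k = 0.693147/(0.63 min^-1)
= 1.100 min

1.100 min


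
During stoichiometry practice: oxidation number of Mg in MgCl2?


Group 2 metal: +2
Oxidation number: +2

+2


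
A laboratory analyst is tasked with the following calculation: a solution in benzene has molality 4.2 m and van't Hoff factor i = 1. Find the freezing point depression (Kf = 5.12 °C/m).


ΔTf = Kf × m × i
= 5.12 × 4.2 × 1
= 21.504 °C

21.504 °C


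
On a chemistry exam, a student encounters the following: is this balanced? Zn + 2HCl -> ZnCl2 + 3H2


Equation: Zn + 2HCl -> ZnCl2 + 3H2
Check atoms: Cl: 2=2, H: 2≠6, Zn: 1=1
Not balanced

No, not balanced


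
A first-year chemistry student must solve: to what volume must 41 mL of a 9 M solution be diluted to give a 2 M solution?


C1V1 = C2V2
9 × 41 = 2 × V2
V2 = 369/2 = 184.5 mL

184.5 mL


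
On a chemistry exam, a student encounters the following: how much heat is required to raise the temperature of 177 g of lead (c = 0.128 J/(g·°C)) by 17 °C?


q = mcΔT = 177 × 0.128 × 17
= 385.15 J

385.15 J


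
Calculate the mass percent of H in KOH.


M(KOH) = 1×39.1 + 1×16.0 + 1×1.008 = 56.108 g/mol
Mass of H = 1 × 1.008 = 1.008 g/mol
% H = 1.008/56.108 × 100 = 1.80%

1.80%


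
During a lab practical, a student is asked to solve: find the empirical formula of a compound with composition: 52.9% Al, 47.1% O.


Assume 100 g sample. Moles of each element:
  Al: 52.9/26.98 = 1.961 mol
  O: 47.1/16.0 = 2.944 mol
Divide by smallest (1.961):
  Al: 1.961/1.961 = 1.0
  O: 2.944/1.961 = 1.5
Multiply all ratios by 2 to obtain whole numbers.
Empirical formula: Al2O3

Al2O3


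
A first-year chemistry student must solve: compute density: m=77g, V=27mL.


ρ = mass/volume
= 77/27
= 2.852 g/mL

2.852 g/mL


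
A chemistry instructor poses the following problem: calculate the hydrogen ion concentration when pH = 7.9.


[H+] = 10^(-pH) = 10^(-7.9)
= 1.26×10^-8 M

1.26×10^-8 M


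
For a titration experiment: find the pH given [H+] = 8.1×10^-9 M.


pH = -log10([H+]) = -log10(8.1×10^-9)
= 9 - log10(8.1)
= 9 - 0.91
= 8.09

8.09


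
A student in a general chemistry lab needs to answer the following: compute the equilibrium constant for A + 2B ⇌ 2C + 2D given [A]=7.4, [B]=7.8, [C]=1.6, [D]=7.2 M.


Kc = [C]^2[D]^2/([A][B]^2)
= (1.6^2 × 7.2^2)/(7.4^1 × 7.8^2)
= 132.7104/450.216
= 0.2948

0.2948


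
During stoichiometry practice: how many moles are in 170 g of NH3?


M(NH3) = 17.03 g/mol
n = mass/M = 170/17.03 = 9.9824 mol

9.9824 mol


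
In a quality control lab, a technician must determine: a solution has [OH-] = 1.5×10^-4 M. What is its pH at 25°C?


pOH = -log10([OH-]) = -log10(1.5×10^-4)
= 4 - log10(1.5) = 3.82
pH = 14 - pOH = 14 - 3.82 = 10.18

10.18


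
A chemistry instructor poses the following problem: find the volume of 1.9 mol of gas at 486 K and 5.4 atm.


PV = nRT  (R = 0.08206 L·atm/(mol·K))
V = nRT/P = 1.9×0.08206×486/5.4
= 14.032 L

14.032 L


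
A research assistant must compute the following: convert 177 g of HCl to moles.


M(HCl) = 36.46 g/mol
n = mass/M = 177/36.46 = 4.8546 mol

4.8546 mol


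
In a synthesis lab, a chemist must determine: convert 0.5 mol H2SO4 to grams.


M(H2SO4) = 98.09 g/mol
mass = n × M = 0.5 × 98.09 = 49.05 g

49.05 g


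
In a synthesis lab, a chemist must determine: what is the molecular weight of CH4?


M(CH4) = 1×12.01 + 4×1.008
= 12.01 + 4.03
= 16.04 g/mol

16.04 g/mol


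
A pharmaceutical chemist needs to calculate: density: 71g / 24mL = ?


ρ = mass/volume
= 71/24
= 2.958 g/mL

2.958 g/mL


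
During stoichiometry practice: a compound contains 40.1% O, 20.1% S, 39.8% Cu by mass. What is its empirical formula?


Assume 100 g sample. Moles of each element:
  O: 40.1/16.0 = 2.506 mol
  S: 20.1/32.07 = 0.627 mol
  Cu: 39.8/63.55 = 0.626 mol
Divide by smallest (0.626):
  O: 2.506/0.626 = 4.0
  S: 0.627/0.626 = 1.0
  Cu: 0.626/0.626 = 1.0
Empirical formula: CuSO4

CuSO4


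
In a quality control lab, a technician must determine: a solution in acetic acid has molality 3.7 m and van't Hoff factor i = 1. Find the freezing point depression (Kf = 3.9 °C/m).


ΔTf = Kf × m × i
= 3.9 × 3.7 × 1
= 14.43 °C

14.43 °C


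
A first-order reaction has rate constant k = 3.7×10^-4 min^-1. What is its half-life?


t½ = ln2/k = 0.693147/(3.7×10^-4 min^-1)
= 1873 min

1873 min


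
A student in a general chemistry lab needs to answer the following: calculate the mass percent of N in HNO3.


M(HNO3) = 1×1.008 + 1×14.01 + 3×16.0 = 63.018 g/mol
Mass of N = 1 × 14.01 = 14.01 g/mol
% N = 14.01/63.018 × 100 = 22.23%

22.23%


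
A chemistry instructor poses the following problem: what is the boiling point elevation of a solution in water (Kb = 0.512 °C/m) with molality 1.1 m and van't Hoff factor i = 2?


ΔTb = Kb × m × i
= 0.512 × 1.1 × 2
= 1.1264 °C

1.1264 °C


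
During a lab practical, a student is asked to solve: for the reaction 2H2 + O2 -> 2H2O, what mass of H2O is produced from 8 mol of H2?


Mole ratio H2O:H2 = 2:2
n(H2O) = 8 × 2/2 = 8.000 mol
mass = 8.000 × 18.02 = 144.16 g

144.16 g


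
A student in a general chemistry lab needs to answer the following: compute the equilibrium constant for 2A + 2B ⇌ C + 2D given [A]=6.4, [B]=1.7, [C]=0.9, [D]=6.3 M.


Kc = [C][D]^2/([A]^2[B]^2)
= (0.9^1 × 6.3^2)/(6.4^2 × 1.7^2)
= 35.721/118.3744
= 0.3018

0.3018


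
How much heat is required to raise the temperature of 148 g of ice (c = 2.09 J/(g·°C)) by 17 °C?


q = mcΔT = 148 × 2.09 × 17
= 5258.44 J

5258.44 J


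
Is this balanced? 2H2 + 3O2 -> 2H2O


Equation: 2H2 + 3O2 -> 2H2O
Check atoms: H: 4=4, O: 6≠2
Not balanced

No, not balanced


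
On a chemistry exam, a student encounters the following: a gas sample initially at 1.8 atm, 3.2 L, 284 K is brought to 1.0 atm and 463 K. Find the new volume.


P1V1/T1 = P2V2/T2
V2 = P1V1T2/(T1P2)
= 1.8×3.2×463/(284×1.0)
= 9.39 L

9.39 L


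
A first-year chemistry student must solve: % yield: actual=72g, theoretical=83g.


% yield = actual/theoretical × 100
= 72/83 × 100
= 86.75%

86.75%


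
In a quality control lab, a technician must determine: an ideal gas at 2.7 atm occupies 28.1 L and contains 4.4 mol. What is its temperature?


PV = nRT  (R = 0.08206 L·atm/(mol·K))
T = PV/(nR) = 2.7×28.1/(4.4×0.08206)
= 75.87/0.361064
= 210.13 K

210.13 K


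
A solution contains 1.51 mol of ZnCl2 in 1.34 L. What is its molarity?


M = n/V = 1.51/1.34 = 1.127 mol/L

1.127 M


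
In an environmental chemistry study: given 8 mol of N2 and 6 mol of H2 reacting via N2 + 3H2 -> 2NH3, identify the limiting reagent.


Mole ratio available / coefficient:
  N2: 8/1 = 8.000
  H2: 6/3 = 2.000
Smaller ratio is limiting.

H2


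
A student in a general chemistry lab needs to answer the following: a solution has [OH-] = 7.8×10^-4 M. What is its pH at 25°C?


pOH = -log10([OH-]) = -log10(7.8×10^-4)
= 4 - log10(7.8) = 3.11
pH = 14 - pOH = 14 - 3.11 = 10.89

10.89


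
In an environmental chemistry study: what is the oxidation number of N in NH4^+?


x + 4(+1) = +1, so x = -3
Oxidation number: -3

-3


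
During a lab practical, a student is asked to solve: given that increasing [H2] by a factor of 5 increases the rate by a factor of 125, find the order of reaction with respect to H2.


rate ∝ [H2]^n
5^n = 125 → n = 3
Order in H2: 3

3


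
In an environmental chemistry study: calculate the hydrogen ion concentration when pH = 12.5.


[H+] = 10^(-pH) = 10^(-12.5)
= 3.16×10^-13 M

3.16×10^-13 M


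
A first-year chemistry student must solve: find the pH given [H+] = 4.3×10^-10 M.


pH = -log10([H+]) = -log10(4.3×10^-10)
= 10 - log10(4.3)
= 10 - 0.63
= 9.37

9.37


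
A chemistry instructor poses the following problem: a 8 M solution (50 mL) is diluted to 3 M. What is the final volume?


C1V1 = C2V2
8 × 50 = 3 × V2
V2 = 400/3 = 133.33 mL

133.33 mL


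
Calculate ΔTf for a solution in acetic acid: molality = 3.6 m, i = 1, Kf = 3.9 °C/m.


ΔTf = Kf × m × i
= 3.9 × 3.6 × 1
= 14.04 °C

14.04 °C


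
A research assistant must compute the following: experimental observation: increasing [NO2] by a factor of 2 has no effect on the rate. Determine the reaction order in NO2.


rate ∝ [NO2]^n
rate ∝ [NO2]^0
Order in NO2: 0

0


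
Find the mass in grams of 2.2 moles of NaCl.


M(NaCl) = 58.44 g/mol
mass = n × M = 2.2 × 58.44 = 128.57 g

128.57 g


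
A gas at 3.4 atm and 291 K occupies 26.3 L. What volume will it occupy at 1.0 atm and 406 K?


P1V1/T1 = P2V2/T2
V2 = P1V1T2/(T1P2)
= 3.4×26.3×406/(291×1.0)
= 124.758 L

124.758 L


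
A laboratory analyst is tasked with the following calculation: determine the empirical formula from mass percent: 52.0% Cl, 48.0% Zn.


Assume 100 g sample. Moles of each element:
  Cl: 52.0/35.45 = 1.467 mol
  Zn: 48.0/65.38 = 0.734 mol
Divide by smallest (0.734):
  Cl: 1.467/0.734 = 2.0
  Zn: 0.734/0.734 = 1.0
Empirical formula: ZnCl2

ZnCl2


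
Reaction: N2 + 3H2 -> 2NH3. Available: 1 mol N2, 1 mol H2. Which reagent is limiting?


Mole ratio available / coefficient:
  N2: 1/1 = 1.000
  H2: 1/3 = 0.333
Smaller ratio is limiting.

H2


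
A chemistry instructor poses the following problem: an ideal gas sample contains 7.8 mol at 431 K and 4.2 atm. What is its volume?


PV = nRT  (R = 0.08206 L·atm/(mol·K))
V = nRT/P = 7.8×0.08206×431/4.2
= 65.683 L

65.683 L


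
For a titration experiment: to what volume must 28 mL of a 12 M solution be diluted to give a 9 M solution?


C1V1 = C2V2
12 × 28 = 9 × V2
V2 = 336/9 = 37.33 mL

37.33 mL


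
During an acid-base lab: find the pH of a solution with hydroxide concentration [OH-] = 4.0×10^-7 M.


pOH = -log10([OH-]) = -log10(4.0×10^-7)
= 7 - log10(4.0) = 6.4
pH = 14 - pOH = 14 - 6.4 = 7.6

7.6


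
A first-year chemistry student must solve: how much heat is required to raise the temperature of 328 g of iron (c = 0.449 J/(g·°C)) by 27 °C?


q = mcΔT = 328 × 0.449 × 27
= 3976.34 J

3976.34 J


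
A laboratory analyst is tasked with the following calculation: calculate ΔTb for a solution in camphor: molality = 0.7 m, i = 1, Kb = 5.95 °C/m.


ΔTb = Kb × m × i
= 5.95 × 0.7 × 1
= 4.165 °C

4.165 °C


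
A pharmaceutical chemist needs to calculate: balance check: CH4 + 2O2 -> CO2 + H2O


Equation: CH4 + 2O2 -> CO2 + H2O
Check atoms: C: 1=1, H: 4≠2, O: 4≠3
Not balanced

No, not balanced


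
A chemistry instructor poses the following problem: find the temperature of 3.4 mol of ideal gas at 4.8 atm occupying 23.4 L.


PV = nRT  (R = 0.08206 L·atm/(mol·K))
T = PV/(nR) = 4.8×23.4/(3.4×0.08206)
= 112.32/0.279004
= 402.57 K

402.57 K


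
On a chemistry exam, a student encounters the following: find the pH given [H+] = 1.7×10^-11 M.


pH = -log10([H+]) = -log10(1.7×10^-11)
= 11 - log10(1.7)
= 11 - 0.23
= 10.77

10.77


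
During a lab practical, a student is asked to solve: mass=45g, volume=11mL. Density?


ρ = mass/volume
= 45/11
= 4.091 g/mL

4.091 g/mL


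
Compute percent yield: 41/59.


% yield = actual/theoretical × 100
= 41/59 × 100
= 69.49%

69.49%


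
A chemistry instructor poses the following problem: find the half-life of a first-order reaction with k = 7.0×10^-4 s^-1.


t½ = ln2/k = 0.693147/(7.0×10^-4 s^-1)
= 990.2 s

990.2 s


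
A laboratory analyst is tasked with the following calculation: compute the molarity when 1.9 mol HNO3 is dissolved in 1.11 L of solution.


M = n/V = 1.9/1.11 = 1.712 mol/L

1.712 M


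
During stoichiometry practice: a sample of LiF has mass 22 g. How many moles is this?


M(LiF) = 25.94 g/mol
n = mass/M = 22/25.94 = 0.8481 mol

0.8481 mol


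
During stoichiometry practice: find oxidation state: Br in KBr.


halide: -1
Oxidation number: -1

-1


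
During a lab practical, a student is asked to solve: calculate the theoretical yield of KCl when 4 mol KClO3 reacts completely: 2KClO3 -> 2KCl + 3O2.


Mole ratio KCl:KClO3 = 2:2
n(KCl) = 4 × 2/2 = 4.000 mol
mass = 4.000 × 74.55 = 298.2 g

298.2 g


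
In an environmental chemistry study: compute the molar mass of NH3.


M(NH3) = 1×14.01 + 3×1.008
= 14.01 + 3.02
= 17.03 g/mol

17.03 g/mol


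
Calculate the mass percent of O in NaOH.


M(NaOH) = 1×22.99 + 1×16.0 + 1×1.008 = 39.998 g/mol
Mass of O = 1 × 16.0 = 16.00 g/mol
% O = 16.00/39.998 × 100 = 40.00%

40.00%


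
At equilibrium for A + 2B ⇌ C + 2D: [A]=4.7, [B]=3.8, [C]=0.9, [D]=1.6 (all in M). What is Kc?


Kc = [C][D]^2/([A][B]^2)
= (0.9^1 × 1.6^2)/(4.7^1 × 3.8^2)
= 2.304/67.868
= 0.03395

0.03395


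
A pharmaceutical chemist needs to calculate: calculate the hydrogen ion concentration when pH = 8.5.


[H+] = 10^(-pH) = 10^(-8.5)
= 3.16×10^-9 M

3.16×10^-9 M


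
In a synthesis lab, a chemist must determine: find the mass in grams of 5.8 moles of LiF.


M(LiF) = 25.94 g/mol
mass = n × M = 5.8 × 25.94 = 150.45 g

150.45 g


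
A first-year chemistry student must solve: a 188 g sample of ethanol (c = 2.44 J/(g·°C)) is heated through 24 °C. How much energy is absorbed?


q = mcΔT = 188 × 2.44 × 24
= 11009.28 J

11009.28 J


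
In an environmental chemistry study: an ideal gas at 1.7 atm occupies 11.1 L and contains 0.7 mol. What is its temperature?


PV = nRT  (R = 0.08206 L·atm/(mol·K))
T = PV/(nR) = 1.7×11.1/(0.7×0.08206)
= 18.87/0.057442
= 328.51 K

328.51 K


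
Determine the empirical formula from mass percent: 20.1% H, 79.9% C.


Assume 100 g sample. Moles of each element:
  H: 20.1/1.008 = 19.94 mol
  C: 79.9/12.01 = 6.653 mol
Divide by smallest (6.653):
  H: 19.94/6.653 = 3.0
  C: 6.653/6.653 = 1.0
Empirical formula: CH3

CH3


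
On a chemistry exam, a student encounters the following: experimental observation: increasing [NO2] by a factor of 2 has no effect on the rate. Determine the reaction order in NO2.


rate ∝ [NO2]^n
rate ∝ [NO2]^0
Order in NO2: 0

0


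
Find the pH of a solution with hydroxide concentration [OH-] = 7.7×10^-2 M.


pOH = -log10([OH-]) = -log10(7.7×10^-2)
= 2 - log10(7.7) = 1.11
pH = 14 - pOH = 14 - 1.11 = 12.89

12.89


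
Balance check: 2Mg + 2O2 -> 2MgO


Equation: 2Mg + 2O2 -> 2MgO
Check atoms: Mg: 2=2, O: 4≠2
Not balanced

No, not balanced


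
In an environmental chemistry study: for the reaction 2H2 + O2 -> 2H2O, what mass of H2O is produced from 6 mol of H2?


Mole ratio H2O:H2 = 2:2
n(H2O) = 6 × 2/2 = 6.000 mol
mass = 6.000 × 18.02 = 108.12 g

108.12 g


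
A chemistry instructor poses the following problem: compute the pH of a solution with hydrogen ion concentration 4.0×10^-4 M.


pH = -log10([H+]) = -log10(4.0×10^-4)
= 4 - log10(4.0)
= 4 - 0.6
= 3.4

3.4


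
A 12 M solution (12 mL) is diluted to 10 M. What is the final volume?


C1V1 = C2V2
12 × 12 = 10 × V2
V2 = 144/10 = 14.4 mL

14.4 mL


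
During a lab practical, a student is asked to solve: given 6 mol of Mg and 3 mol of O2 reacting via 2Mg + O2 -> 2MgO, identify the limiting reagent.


Mole ratio available / coefficient:
  Mg: 6/2 = 3.000
  O2: 3/1 = 3.000
Smaller ratio is limiting.

neither (stoichiometric); Mg and O2 are fully consumed


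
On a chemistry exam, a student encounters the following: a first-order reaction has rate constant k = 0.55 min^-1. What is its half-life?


t½ = ln2/k = 0.693147/(0.55 min^-1)
= 1.260 min

1.260 min


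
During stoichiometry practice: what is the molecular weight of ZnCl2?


M(ZnCl2) = 1×65.38 + 2×35.45
= 65.38 + 70.9
= 136.28 g/mol

136.28 g/mol


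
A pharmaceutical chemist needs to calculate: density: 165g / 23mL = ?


ρ = mass/volume
= 165/23
= 7.174 g/mL

7.174 g/mL


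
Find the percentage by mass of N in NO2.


M(NO2) = 1×14.01 + 2×16.0 = 46.01 g/mol
Mass of N = 1 × 14.01 = 14.01 g/mol
% N = 14.01/46.01 × 100 = 30.45%

30.45%


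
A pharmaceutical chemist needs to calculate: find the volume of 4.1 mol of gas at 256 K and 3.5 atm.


PV = nRT  (R = 0.08206 L·atm/(mol·K))
V = nRT/P = 4.1×0.08206×256/3.5
= 24.609 L

24.609 L


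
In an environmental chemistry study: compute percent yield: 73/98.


% yield = actual/theoretical × 100
= 73/98 × 100
= 74.49%

74.49%


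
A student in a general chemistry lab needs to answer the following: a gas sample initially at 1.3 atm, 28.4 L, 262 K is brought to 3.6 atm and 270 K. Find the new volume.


P1V1/T1 = P2V2/T2
V2 = P1V1T2/(T1P2)
= 1.3×28.4×270/(262×3.6)
= 10.569 L

10.569 L


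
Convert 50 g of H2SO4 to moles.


M(H2SO4) = 98.09 g/mol
n = mass/M = 50/98.09 = 0.5097 mol

0.5097 mol


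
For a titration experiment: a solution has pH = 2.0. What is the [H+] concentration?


[H+] = 10^(-pH) = 10^(-2.0)
= 1.0×10^-2 M

1.0×10^-2 M


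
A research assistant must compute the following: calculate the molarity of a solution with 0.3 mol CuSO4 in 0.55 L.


M = n/V = 0.3/0.55 = 0.545 mol/L

0.545 M


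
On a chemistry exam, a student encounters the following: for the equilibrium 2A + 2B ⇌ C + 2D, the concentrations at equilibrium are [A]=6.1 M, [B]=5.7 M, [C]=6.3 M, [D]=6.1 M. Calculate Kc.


Kc = [C][D]^2/([A]^2[B]^2)
= (6.3^1 × 6.1^2)/(6.1^2 × 5.7^2)
= 234.423/1208.9529
= 0.1939

0.1939


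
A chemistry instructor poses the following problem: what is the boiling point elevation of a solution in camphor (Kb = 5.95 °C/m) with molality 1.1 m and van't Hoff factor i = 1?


ΔTb = Kb × m × i
= 5.95 × 1.1 × 1
= 6.545 °C

6.545 °C


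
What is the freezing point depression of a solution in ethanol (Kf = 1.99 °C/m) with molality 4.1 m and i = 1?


ΔTf = Kf × m × i
= 1.99 × 4.1 × 1
= 8.159 °C

8.159 °C


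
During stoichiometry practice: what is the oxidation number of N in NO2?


x + 2(-2) = 0, so x = +4
Oxidation number: +4

+4


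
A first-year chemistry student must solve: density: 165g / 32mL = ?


ρ = mass/volume
= 165/32
= 5.156 g/mL

5.156 g/mL


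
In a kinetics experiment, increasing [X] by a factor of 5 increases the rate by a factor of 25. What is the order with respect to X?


rate ∝ [X]^n
5^n = 25 → n = 2
Order in X: 2

2


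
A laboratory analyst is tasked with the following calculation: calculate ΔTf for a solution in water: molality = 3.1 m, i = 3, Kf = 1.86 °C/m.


ΔTf = Kf × m × i
= 1.86 × 3.1 × 3
= 17.298 °C

17.298 °C


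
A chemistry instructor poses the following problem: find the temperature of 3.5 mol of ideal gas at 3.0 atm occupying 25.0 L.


PV = nRT  (R = 0.08206 L·atm/(mol·K))
T = PV/(nR) = 3.0×25.0/(3.5×0.08206)
= 75.00/0.287210
= 261.13 K

261.13 K


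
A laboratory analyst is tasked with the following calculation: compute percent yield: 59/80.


% yield = actual/theoretical × 100
= 59/80 × 100
= 73.75%

73.75%


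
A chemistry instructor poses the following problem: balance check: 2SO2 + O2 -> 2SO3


Equation: 2SO2 + O2 -> 2SO3
Check atoms: O: 6=6, S: 2=2
Balanced

Yes, balanced


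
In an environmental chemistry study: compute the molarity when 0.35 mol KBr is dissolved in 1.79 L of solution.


M = n/V = 0.35/1.79 = 0.196 mol/L

0.196 M


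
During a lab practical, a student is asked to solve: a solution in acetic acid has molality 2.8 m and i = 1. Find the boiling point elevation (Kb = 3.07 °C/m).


ΔTb = Kb × m × i
= 3.07 × 2.8 × 1
= 8.596 °C

8.596 °C


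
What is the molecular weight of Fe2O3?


M(Fe2O3) = 2×55.85 + 3×16.0
= 111.7 + 48.0
= 159.7 g/mol

159.7 g/mol


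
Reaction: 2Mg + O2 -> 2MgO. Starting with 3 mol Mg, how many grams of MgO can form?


Mole ratio MgO:Mg = 2:2
n(MgO) = 3 × 2/2 = 3.000 mol
mass = 3.000 × 40.31 = 120.93 g

120.93 g


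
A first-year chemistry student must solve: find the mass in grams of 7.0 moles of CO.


M(CO) = 28.01 g/mol
mass = n × M = 7.0 × 28.01 = 196.07 g

196.07 g


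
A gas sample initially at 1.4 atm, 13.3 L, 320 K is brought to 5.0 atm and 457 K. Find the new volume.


P1V1/T1 = P2V2/T2
V2 = P1V1T2/(T1P2)
= 1.4×13.3×457/(320×5.0)
= 5.318 L

5.318 L


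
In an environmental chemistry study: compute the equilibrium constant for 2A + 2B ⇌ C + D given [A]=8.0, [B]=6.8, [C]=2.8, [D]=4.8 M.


Kc = [C][D]/([A]^2[B]^2)
= (2.8^1 × 4.8^1)/(8.0^2 × 6.8^2)
= 13.44/2959.36
= 0.004542

0.004542


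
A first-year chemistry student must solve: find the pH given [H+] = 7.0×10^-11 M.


pH = -log10([H+]) = -log10(7.0×10^-11)
= 11 - log10(7.0)
= 11 - 0.85
= 10.15

10.15


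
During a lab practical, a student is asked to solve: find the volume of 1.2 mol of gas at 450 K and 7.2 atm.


PV = nRT  (R = 0.08206 L·atm/(mol·K))
V = nRT/P = 1.2×0.08206×450/7.2
= 6.154 L

6.154 L


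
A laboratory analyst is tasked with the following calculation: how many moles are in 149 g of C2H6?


M(C2H6) = 30.07 g/mol
n = mass/M = 149/30.07 = 4.9551 mol

4.9551 mol


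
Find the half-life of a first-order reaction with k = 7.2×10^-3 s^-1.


t½ = ln2/k = 0.693147/(7.2×10^-3 s^-1)
= 96.27 s

96.27 s


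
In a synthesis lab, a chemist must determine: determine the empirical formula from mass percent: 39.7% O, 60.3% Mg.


Assume 100 g sample. Moles of each element:
  O: 39.7/16.0 = 2.481 mol
  Mg: 60.3/24.31 = 2.48 mol
Divide by smallest (2.48):
  O: 2.481/2.48 = 1.0
  Mg: 2.48/2.48 = 1.0
Empirical formula: MgO

MgO


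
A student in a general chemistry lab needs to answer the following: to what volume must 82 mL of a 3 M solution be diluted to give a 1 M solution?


C1V1 = C2V2
3 × 82 = 1 × V2
V2 = 246/1 = 246.0 mL

246.0 mL


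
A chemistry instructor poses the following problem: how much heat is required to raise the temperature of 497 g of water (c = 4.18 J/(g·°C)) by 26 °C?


q = mcΔT = 497 × 4.18 × 26
= 54013.96 J

54013.96 J


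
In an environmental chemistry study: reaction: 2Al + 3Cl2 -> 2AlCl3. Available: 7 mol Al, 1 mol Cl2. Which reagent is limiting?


Mole ratio available / coefficient:
  Al: 7/2 = 3.500
  Cl2: 1/3 = 0.333
Smaller ratio is limiting.

Cl2


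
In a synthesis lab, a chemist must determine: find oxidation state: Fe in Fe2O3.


2x + 3(-2) = 0, so x = +3
Oxidation number: +3

+3


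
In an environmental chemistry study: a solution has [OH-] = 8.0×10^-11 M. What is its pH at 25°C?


pOH = -log10([OH-]) = -log10(8.0×10^-11)
= 11 - log10(8.0) = 10.1
pH = 14 - pOH = 14 - 10.1 = 3.9

3.9


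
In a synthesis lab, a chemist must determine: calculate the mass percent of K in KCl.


M(KCl) = 1×39.1 + 1×35.45 = 74.55 g/mol
Mass of K = 1 × 39.1 = 39.10 g/mol
% K = 39.10/74.55 × 100 = 52.45%

52.45%


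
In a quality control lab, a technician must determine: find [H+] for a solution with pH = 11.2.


[H+] = 10^(-pH) = 10^(-11.2)
= 6.31×10^-12 M

6.31×10^-12 M


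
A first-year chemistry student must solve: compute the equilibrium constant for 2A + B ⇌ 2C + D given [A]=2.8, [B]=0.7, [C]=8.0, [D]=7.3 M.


Kc = [C]^2[D]/([A]^2[B])
= (8.0^2 × 7.3^1)/(2.8^2 × 0.7^1)
= 467.2/5.488
= 85.13

85.13


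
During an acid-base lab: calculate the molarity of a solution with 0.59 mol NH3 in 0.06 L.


M = n/V = 0.59/0.06 = 9.833 mol/L

9.833 M


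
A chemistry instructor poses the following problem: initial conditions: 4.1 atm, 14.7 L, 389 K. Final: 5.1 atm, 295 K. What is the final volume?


P1V1/T1 = P2V2/T2
V2 = P1V1T2/(T1P2)
= 4.1×14.7×295/(389×5.1)
= 8.962 L

8.962 L


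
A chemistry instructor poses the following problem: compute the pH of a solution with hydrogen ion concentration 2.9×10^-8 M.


pH = -log10([H+]) = -log10(2.9×10^-8)
= 8 - log10(2.9)
= 8 - 0.46
= 7.54

7.54


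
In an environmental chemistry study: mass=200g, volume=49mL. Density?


ρ = mass/volume
= 200/49
= 4.082 g/mL

4.082 g/mL


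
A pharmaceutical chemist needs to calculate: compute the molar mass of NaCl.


M(NaCl) = 1×22.99 + 1×35.45
= 22.99 + 35.45
= 58.44 g/mol

58.44 g/mol


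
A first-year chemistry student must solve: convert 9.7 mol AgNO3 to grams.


M(AgNO3) = 169.88 g/mol
mass = n × M = 9.7 × 169.88 = 1647.84 g

1647.84 g


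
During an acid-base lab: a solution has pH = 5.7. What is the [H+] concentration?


[H+] = 10^(-pH) = 10^(-5.7)
= 2.0×10^-6 M

2.0×10^-6 M


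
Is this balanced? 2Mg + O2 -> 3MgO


Equation: 2Mg + O2 -> 3MgO
Check atoms: Mg: 2≠3, O: 2≠3
Not balanced

No, not balanced


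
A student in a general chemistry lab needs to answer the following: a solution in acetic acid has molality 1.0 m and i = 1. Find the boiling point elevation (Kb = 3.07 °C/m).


ΔTb = Kb × m × i
= 3.07 × 1.0 × 1
= 3.07 °C

3.07 °C


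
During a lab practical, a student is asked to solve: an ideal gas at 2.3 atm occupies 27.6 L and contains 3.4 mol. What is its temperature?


PV = nRT  (R = 0.08206 L·atm/(mol·K))
T = PV/(nR) = 2.3×27.6/(3.4×0.08206)
= 63.48/0.279004
= 227.52 K

227.52 K


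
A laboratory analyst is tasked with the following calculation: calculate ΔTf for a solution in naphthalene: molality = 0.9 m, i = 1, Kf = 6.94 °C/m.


ΔTf = Kf × m × i
= 6.94 × 0.9 × 1
= 6.246 °C

6.246 °C


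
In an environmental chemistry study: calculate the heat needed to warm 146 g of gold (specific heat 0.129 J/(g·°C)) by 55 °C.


q = mcΔT = 146 × 0.129 × 55
= 1035.87 J

1035.87 J


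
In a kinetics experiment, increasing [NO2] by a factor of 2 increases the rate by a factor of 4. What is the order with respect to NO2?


rate ∝ [NO2]^n
2^n = 4 → n = 2
Order in NO2: 2

2


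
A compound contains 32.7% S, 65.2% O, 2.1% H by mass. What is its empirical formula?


Assume 100 g sample. Moles of each element:
  S: 32.7/32.07 = 1.02 mol
  O: 65.2/16.0 = 4.075 mol
  H: 2.1/1.008 = 2.083 mol
Divide by smallest (1.02):
  S: 1.02/1.02 = 1.0
  O: 4.075/1.02 = 4.0
  H: 2.083/1.02 = 2.04
Empirical formula: H2SO4

H2SO4


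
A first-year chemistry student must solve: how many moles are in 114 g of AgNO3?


M(AgNO3) = 169.88 g/mol
n = mass/M = 114/169.88 = 0.6711 mol

0.6711 mol


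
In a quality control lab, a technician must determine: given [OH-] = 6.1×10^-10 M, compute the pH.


pOH = -log10([OH-]) = -log10(6.1×10^-10)
= 10 - log10(6.1) = 9.21
pH = 14 - pOH = 14 - 9.21 = 4.79

4.79


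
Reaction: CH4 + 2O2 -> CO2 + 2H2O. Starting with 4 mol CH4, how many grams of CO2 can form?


Mole ratio CO2:CH4 = 1:1
n(CO2) = 4 × 1/1 = 4.000 mol
mass = 4.000 × 44.01 = 176.04 g

176.04 g


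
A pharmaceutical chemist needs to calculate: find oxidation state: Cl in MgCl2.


halide: -1
Oxidation number: -1

-1


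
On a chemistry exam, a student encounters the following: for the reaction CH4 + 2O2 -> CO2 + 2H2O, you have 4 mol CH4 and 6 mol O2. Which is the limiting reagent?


Mole ratio available / coefficient:
  CH4: 4/1 = 4.000
  O2: 6/2 = 3.000
Smaller ratio is limiting.

O2


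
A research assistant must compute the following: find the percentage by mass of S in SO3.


M(SO3) = 1×32.07 + 3×16.0 = 80.07 g/mol
Mass of S = 1 × 32.07 = 32.07 g/mol
% S = 32.07/80.07 × 100 = 40.05%

40.05%


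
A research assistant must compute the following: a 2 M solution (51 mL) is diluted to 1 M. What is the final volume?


C1V1 = C2V2
2 × 51 = 1 × V2
V2 = 102/1 = 102.0 mL

102.0 mL


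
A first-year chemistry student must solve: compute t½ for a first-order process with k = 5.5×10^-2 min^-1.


t½ = ln2/k = 0.693147/(5.5×10^-2 min^-1)
= 12.60 min

12.60 min


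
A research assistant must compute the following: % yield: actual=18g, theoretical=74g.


% yield = actual/theoretical × 100
= 18/74 × 100
= 24.32%

24.32%


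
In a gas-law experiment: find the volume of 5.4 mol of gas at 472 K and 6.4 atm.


PV = nRT  (R = 0.08206 L·atm/(mol·K))
V = nRT/P = 5.4×0.08206×472/6.4
= 32.68 L

32.68 L


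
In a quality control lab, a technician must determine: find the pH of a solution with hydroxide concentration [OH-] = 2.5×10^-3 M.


pOH = -log10([OH-]) = -log10(2.5×10^-3)
= 3 - log10(2.5) = 2.6
pH = 14 - pOH = 14 - 2.6 = 11.4

11.4


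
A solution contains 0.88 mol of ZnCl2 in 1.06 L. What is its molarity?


M = n/V = 0.88/1.06 = 0.830 mol/L

0.830 M


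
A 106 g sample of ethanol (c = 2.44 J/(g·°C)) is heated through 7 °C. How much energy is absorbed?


q = mcΔT = 106 × 2.44 × 7
= 1810.48 J

1810.48 J


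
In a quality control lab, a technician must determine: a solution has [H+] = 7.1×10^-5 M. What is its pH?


pH = -log10([H+]) = -log10(7.1×10^-5)
= 5 - log10(7.1)
= 5 - 0.85
= 4.15

4.15


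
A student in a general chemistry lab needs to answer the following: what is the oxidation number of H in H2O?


H is +1 with nonmetals
Oxidation number: +1

+1


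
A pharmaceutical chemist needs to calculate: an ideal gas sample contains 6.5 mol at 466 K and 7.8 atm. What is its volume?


PV = nRT  (R = 0.08206 L·atm/(mol·K))
V = nRT/P = 6.5×0.08206×466/7.8
= 31.867 L

31.867 L


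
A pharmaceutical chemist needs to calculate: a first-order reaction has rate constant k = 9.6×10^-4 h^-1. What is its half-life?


t½ = ln2/k = 0.693147/(9.6×10^-4 h^-1)
= 722.0 h

722.0 h
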